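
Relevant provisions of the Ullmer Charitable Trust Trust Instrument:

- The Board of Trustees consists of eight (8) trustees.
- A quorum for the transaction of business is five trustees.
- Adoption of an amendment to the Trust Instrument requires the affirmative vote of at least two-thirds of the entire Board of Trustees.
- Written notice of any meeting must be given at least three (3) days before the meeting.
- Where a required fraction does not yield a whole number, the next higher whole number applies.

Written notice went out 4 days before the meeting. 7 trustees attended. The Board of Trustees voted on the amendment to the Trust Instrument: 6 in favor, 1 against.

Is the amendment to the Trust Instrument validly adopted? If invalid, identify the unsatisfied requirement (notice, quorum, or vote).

Notice: 4 days given; 3 required (4 ≥ 3). Satisfied.
Quorum: 7 present; quorum is 5. Satisfied.
Vote: the amendment to the Trust Instrument requires two-thirds of the entire Board of Trustees (8). 2/3 of 8 = 5.33, rounded up to 6, so 6 affirmative votes are needed; 6 voted in favor. Satisfied.

Valid — all requirements satisfied.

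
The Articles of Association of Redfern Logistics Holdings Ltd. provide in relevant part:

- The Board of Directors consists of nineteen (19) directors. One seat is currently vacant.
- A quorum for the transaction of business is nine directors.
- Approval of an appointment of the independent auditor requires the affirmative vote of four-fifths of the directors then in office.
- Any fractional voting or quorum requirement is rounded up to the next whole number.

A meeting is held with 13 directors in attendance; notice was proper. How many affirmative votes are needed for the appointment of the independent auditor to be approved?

The appointment of the independent auditor requires four-fifths of the directors then in office (18).
4/5 of 18 = 14.40, rounded up to 15.
(Only 13 can vote, so the appointment of the independent auditor cannot pass at this meeting, but the required vote is still 15.)

15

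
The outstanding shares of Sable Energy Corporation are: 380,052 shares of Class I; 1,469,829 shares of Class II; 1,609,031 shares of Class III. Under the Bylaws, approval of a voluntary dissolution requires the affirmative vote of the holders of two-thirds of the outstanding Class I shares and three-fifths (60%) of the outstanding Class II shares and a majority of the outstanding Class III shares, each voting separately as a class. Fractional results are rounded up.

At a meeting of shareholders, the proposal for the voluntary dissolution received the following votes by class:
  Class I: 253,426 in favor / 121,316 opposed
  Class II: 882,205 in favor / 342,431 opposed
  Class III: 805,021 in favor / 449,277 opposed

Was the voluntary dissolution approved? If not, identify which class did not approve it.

Approved — every class gave the required vote.

Class I: 2/3 of 380052 = 253368; 253,368 required, 253,426 in favor — approved.
Class II: 3/5 of 1469829 = 881897.40, rounded up to 881898; 881,898 required, 882,205 in favor — approved.
Class III: a majority of 1609031 is 804516; 804,516 required, 805,021 in favor — approved.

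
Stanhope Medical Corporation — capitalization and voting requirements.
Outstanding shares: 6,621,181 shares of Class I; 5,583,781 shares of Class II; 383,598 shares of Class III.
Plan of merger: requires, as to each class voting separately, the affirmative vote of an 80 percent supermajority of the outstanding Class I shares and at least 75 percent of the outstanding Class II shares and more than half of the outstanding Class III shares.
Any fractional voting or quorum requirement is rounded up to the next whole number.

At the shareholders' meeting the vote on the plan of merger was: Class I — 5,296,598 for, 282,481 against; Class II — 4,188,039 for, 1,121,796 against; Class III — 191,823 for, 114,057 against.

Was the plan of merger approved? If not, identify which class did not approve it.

Not approved — the Class I shares did not give the required vote.

Class I: 4/5 of 6621181 = 5296944.80, rounded up to 5296945; 5,296,945 required, 5,296,598 in favor — not approved.
Class II: 3/4 of 5583781 = 4187835.75, rounded up to 4187836; 4,187,836 required, 4,188,039 in favor — approved.
Class III: a majority of 383598 is 191800; 191,800 required, 191,823 in favor — approved.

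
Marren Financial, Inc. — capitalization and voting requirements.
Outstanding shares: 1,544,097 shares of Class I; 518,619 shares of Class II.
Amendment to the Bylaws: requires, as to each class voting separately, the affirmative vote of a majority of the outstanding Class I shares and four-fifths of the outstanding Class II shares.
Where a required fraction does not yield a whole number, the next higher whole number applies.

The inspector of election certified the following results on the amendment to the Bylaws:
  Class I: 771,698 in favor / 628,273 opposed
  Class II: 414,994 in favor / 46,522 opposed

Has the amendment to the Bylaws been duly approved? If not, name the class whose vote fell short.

Class I: a majority of 1544097 is 772049; 772,049 required, 771,698 in favor — not approved.
Class II: 4/5 of 518619 = 414895.20, rounded up to 414896; 414,896 required, 414,994 in favor — approved.

Not approved — the Class I shares did not give the required vote.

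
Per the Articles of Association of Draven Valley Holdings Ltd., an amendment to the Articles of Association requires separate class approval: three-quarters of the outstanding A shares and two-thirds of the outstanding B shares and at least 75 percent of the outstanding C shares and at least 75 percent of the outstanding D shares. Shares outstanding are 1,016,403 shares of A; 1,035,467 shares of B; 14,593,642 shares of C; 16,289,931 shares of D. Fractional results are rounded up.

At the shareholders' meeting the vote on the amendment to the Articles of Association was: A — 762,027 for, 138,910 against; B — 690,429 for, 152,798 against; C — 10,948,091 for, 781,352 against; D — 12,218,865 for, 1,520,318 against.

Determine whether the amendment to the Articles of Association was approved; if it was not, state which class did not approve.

A: 3/4 of 1016403 = 762302.25, rounded up to 762303; 762,303 required, 762,027 in favor — not approved.
B: 2/3 of 1035467 = 690311.33, rounded up to 690312; 690,312 required, 690,429 in favor — approved.
C: 3/4 of 14593642 = 10945231.50, rounded up to 10945232; 10,945,232 required, 10,948,091 in favor — approved.
D: 3/4 of 16289931 = 12217448.25, rounded up to 12217449; 12,217,449 required, 12,218,865 in favor — approved.

Not approved — the A shares did not give the required vote.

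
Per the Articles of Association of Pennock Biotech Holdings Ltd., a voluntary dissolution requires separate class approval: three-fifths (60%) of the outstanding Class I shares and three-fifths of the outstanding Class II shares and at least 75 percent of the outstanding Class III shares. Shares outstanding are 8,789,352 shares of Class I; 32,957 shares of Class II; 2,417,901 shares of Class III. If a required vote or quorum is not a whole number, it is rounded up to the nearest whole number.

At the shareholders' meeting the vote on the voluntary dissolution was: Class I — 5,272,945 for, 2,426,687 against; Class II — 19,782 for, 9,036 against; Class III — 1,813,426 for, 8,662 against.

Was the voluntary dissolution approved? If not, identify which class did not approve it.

Not approved — the Class I shares did not give the required vote.

Class I: 3/5 of 8789352 = 5273611.20, rounded up to 5273612; 5,273,612 required, 5,272,945 in favor — not approved.
Class II: 3/5 of 32957 = 19774.20, rounded up to 19775; 19,775 required, 19,782 in favor — approved.
Class III: 3/4 of 2417901 = 1813425.75, rounded up to 1813426; 1,813,426 required, 1,813,426 in favor — approved.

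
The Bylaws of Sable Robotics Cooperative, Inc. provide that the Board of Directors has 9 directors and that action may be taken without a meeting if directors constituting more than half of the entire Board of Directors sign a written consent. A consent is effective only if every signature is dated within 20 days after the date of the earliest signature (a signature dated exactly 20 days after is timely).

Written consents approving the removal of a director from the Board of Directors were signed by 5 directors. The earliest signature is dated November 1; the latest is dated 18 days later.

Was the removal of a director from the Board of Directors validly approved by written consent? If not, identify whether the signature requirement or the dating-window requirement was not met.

Signatures required: more than half of 9 — a majority of 9 is 5, so 5 needed; 5 signed. Sufficient.
Dating window: the latest signature is 18 days after the earliest; the limit is 20 days. Within the window.

Effective — both the signature and dating-window requirements are satisfied.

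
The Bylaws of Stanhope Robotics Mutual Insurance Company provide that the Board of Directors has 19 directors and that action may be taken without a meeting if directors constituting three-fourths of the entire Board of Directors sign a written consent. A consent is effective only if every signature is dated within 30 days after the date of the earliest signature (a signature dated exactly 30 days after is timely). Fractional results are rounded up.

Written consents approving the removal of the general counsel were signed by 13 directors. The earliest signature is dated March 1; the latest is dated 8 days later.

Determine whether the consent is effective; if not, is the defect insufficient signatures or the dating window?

Not effective — insufficient signatures.

Signatures required: three-fourths of 19 — 3/4 of 19 = 14.25, rounded up to 15, so 15 needed; 13 signed. Insufficient.
Dating window: the latest signature is 8 days after the earliest; the limit is 30 days. Within the window.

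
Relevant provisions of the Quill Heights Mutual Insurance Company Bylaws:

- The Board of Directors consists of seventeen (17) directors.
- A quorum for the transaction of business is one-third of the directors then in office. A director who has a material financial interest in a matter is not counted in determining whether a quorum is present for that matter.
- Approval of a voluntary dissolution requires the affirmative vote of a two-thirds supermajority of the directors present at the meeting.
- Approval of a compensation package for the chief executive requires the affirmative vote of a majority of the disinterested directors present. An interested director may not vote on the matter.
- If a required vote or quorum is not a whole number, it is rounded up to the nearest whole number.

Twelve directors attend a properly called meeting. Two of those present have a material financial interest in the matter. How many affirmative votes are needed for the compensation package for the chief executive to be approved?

The compensation package for the chief executive requires a majority of the disinterested directors present (12 − 2 = 10).
A majority of 10 is 6.

6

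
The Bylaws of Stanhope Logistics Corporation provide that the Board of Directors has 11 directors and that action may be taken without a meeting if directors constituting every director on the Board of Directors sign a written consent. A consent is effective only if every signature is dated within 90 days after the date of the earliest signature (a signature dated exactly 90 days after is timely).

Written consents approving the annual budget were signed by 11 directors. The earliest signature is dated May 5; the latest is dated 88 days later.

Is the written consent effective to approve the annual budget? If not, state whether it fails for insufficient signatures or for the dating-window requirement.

Signatures required: all of 11 — unanimous means all 11, so 11 needed; 11 signed. Sufficient.
Dating window: the latest signature is 88 days after the earliest; the limit is 90 days. Within the window.

Effective — both the signature and dating-window requirements are satisfied.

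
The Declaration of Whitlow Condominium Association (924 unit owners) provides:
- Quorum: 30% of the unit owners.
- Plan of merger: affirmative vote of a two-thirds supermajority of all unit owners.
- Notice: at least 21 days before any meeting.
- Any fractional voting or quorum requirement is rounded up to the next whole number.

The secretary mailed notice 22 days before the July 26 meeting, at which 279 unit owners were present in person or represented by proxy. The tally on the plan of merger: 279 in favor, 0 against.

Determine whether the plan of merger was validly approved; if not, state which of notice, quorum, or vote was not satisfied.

Invalid — vote requirement not satisfied.

Notice: 22 days given; 21 required. Satisfied.
Quorum: 30% of 924 = 277.20, rounded up to 278; 279 present. Satisfied.
Vote: requires two-thirds of all unit owners (924); 2/3 of 924 = 616, so 616 needed; 279 in favor. Not satisfied.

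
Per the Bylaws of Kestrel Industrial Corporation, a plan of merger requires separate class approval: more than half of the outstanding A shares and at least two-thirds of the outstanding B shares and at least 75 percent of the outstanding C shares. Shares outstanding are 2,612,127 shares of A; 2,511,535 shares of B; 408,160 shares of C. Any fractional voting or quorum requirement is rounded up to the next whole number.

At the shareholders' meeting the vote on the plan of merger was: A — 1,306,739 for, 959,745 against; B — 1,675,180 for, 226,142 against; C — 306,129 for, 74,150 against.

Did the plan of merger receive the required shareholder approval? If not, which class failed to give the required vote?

A: a majority of 2612127 is 1306064; 1,306,064 required, 1,306,739 in favor — approved.
B: 2/3 of 2511535 = 1674356.67, rounded up to 1674357; 1,674,357 required, 1,675,180 in favor — approved.
C: 3/4 of 408160 = 306120; 306,120 required, 306,129 in favor — approved.

Approved — every class gave the required vote.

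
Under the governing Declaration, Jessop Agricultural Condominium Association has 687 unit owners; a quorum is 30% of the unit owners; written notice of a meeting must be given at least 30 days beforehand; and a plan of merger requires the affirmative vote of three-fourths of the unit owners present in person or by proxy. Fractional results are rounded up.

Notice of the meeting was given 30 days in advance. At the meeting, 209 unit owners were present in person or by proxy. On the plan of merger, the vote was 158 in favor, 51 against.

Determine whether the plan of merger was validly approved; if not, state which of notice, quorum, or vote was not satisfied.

Valid — all requirements satisfied.

Notice: 30 days given; 30 required. Satisfied.
Quorum: 30% of 687 = 206.10, rounded up to 207; 209 present. Satisfied.
Vote: requires three-fourths of those present (209); 3/4 of 209 = 156.75, rounded up to 157, so 157 needed; 158 in favor. Satisfied.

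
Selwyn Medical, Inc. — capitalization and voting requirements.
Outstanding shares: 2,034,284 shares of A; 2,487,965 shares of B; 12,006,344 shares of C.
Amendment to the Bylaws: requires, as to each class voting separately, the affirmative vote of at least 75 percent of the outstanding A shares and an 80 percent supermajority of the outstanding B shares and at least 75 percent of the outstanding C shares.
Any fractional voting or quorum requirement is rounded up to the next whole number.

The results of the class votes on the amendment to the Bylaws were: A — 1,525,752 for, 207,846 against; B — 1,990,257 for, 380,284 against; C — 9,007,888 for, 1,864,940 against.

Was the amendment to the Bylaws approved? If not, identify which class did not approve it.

A: 3/4 of 2034284 = 1525713; 1,525,713 required, 1,525,752 in favor — approved.
B: 4/5 of 2487965 = 1990372; 1,990,372 required, 1,990,257 in favor — not approved.
C: 3/4 of 12006344 = 9004758; 9,004,758 required, 9,007,888 in favor — approved.

Not approved — the B shares did not give the required vote.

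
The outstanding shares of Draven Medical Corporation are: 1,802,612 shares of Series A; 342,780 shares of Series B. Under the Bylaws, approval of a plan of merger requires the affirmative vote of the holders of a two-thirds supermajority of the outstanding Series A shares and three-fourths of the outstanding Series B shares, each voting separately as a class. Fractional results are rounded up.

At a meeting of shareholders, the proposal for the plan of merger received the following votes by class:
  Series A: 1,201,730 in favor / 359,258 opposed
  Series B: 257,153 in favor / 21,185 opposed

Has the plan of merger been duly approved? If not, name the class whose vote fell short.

Series A: 2/3 of 1802612 = 1201741.33, rounded up to 1201742; 1,201,742 required, 1,201,730 in favor — not approved.
Series B: 3/4 of 342780 = 257085; 257,085 required, 257,153 in favor — approved.

Not approved — the Series A shares did not give the required vote.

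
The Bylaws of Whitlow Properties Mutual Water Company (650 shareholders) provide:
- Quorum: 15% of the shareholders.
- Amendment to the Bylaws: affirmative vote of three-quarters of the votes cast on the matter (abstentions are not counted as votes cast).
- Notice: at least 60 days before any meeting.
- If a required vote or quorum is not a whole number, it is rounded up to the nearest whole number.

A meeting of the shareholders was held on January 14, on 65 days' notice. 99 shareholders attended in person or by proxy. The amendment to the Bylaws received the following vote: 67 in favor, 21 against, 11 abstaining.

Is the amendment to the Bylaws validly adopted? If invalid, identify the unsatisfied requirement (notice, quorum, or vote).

Valid — all requirements satisfied.

Notice: 65 days given; 60 required. Satisfied.
Quorum: 15% of 650 = 97.50, rounded up to 98; 99 present. Satisfied.
Vote: requires three-fourths of the votes cast (99 − 11 abstaining = 88); 3/4 of 88 = 66, so 66 needed; 67 in favor. Satisfied.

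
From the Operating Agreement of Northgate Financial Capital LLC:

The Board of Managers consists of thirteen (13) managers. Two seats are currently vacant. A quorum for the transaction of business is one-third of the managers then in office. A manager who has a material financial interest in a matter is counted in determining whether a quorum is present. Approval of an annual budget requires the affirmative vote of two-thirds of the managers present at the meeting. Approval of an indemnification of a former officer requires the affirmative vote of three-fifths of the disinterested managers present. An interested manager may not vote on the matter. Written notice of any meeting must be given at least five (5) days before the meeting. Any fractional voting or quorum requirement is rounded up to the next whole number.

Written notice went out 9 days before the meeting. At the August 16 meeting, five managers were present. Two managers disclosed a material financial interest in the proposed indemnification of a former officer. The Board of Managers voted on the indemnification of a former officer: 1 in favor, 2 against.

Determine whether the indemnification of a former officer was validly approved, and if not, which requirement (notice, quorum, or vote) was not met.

Notice: 9 days given; 5 required (9 ≥ 5). Satisfied.
Quorum: 5 present (interested managers count toward quorum); quorum is 4. Satisfied.
Vote: the indemnification of a former officer requires three-fifths of the disinterested managers present (5 − 2 = 3). 3/5 of 3 = 1.80, rounded up to 2, so 2 affirmative votes are needed; 1 voted in favor. Not satisfied.

Invalid — vote requirement not satisfied.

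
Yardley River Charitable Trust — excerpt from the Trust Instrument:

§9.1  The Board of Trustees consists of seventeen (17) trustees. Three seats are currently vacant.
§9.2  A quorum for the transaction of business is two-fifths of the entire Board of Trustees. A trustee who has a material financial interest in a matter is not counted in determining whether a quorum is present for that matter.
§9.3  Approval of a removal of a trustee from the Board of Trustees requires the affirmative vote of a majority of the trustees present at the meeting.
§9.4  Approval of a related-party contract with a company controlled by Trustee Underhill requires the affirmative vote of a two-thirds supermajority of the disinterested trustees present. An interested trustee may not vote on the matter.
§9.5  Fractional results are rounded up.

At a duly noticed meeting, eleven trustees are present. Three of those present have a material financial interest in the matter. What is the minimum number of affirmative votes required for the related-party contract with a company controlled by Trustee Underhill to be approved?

The related-party contract with a company controlled by Trustee Underhill requires two-thirds of the disinterested trustees present (11 − 3 = 8).
2/3 of 8 = 5.33, rounded up to 6.

6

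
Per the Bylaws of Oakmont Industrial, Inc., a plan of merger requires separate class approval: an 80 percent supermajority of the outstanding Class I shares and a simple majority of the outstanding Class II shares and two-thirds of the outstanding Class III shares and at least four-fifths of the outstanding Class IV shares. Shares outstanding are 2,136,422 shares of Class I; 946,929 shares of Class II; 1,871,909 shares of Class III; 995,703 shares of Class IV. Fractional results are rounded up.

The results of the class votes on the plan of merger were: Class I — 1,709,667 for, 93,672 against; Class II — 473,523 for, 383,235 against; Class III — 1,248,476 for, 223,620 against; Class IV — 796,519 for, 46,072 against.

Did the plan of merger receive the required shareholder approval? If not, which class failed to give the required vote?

Not approved — the Class IV shares did not give the required vote.

Class I: 4/5 of 2136422 = 1709137.60, rounded up to 1709138; 1,709,138 required, 1,709,667 in favor — approved.
Class II: a majority of 946929 is 473465; 473,465 required, 473,523 in favor — approved.
Class III: 2/3 of 1871909 = 1247939.33, rounded up to 1247940; 1,247,940 required, 1,248,476 in favor — approved.
Class IV: 4/5 of 995703 = 796562.40, rounded up to 796563; 796,563 required, 796,519 in favor — not approved.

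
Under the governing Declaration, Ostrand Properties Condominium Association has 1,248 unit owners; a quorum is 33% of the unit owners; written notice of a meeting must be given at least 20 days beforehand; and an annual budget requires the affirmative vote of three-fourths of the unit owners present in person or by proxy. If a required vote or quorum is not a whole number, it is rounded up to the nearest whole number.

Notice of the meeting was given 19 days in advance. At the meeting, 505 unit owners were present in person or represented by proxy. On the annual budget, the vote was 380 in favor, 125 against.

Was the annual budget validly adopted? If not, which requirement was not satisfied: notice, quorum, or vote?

Notice: 19 days given; 20 required. Not satisfied.
Quorum: 33% of 1,248 = 411.84, rounded up to 412; 505 present. Satisfied.
Vote: requires three-fourths of those present (505); 3/4 of 505 = 378.75, rounded up to 379, so 379 needed; 380 in favor. Satisfied.

Invalid — notice requirement not satisfied.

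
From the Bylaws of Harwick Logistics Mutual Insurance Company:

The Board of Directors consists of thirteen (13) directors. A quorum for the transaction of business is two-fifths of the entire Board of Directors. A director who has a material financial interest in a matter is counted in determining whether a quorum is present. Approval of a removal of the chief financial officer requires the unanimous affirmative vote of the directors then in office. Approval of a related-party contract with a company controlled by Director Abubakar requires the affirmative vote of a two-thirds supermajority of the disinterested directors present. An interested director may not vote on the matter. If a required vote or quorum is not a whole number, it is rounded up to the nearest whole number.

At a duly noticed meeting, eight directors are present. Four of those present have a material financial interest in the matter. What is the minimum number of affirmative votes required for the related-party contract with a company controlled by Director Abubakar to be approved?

The related-party contract with a company controlled by Director Abubakar requires two-thirds of the disinterested directors present (8 − 4 = 4).
2/3 of 4 = 2.67, rounded up to 3.

3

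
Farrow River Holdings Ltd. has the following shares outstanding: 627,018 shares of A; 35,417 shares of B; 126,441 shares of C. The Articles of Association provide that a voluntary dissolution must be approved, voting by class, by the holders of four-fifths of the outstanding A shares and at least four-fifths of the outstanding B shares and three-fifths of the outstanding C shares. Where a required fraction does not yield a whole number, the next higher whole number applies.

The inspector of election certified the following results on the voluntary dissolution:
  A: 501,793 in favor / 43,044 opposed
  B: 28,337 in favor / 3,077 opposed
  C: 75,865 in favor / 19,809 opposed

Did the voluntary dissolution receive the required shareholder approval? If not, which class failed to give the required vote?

A: 4/5 of 627018 = 501614.40, rounded up to 501615; 501,615 required, 501,793 in favor — approved.
B: 4/5 of 35417 = 28333.60, rounded up to 28334; 28,334 required, 28,337 in favor — approved.
C: 3/5 of 126441 = 75864.60, rounded up to 75865; 75,865 required, 75,865 in favor — approved.

Approved — every class gave the required vote.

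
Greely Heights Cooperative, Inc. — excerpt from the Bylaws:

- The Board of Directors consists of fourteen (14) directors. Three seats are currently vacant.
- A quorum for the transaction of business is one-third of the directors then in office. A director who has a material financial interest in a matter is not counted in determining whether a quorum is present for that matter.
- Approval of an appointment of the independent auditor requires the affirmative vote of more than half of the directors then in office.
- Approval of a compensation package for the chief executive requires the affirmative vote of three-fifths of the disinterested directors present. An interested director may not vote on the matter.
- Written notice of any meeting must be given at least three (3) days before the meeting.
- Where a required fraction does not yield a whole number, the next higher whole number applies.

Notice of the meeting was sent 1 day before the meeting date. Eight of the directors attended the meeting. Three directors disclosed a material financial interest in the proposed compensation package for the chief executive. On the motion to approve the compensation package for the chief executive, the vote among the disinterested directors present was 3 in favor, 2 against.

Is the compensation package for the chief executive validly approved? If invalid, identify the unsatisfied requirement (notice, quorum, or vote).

Notice: 1 day given; 3 required (1 < 3). Not satisfied.
Quorum: 8 present, but the 3 interested directors do not count, leaving 5. Quorum is 4. Satisfied.
Vote: the compensation package for the chief executive requires three-fifths of the disinterested directors present (8 − 3 = 5). 3/5 of 5 = 3, so 3 affirmative votes are needed; 3 voted in favor. Satisfied.

Invalid — notice requirement not satisfied.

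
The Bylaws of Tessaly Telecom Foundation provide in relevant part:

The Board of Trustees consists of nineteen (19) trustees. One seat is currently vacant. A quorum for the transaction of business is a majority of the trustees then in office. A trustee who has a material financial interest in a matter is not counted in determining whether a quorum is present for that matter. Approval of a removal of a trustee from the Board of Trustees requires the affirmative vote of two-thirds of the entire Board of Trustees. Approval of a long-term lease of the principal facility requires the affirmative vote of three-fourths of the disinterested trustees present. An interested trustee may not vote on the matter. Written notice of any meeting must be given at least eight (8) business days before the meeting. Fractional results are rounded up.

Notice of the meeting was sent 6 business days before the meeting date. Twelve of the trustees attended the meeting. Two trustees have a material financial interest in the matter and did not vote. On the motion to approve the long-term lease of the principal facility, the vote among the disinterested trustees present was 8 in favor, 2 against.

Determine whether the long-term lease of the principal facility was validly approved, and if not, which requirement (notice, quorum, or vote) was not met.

Invalid — notice requirement not satisfied.

Notice: 6 business days given; 8 required (6 < 8). Not satisfied.
Quorum: 12 present, but the 2 interested trustees do not count, leaving 10. Quorum is 10. Satisfied.
Vote: the long-term lease of the principal facility requires three-fourths of the disinterested trustees present (12 − 2 = 10). 3/4 of 10 = 7.50, rounded up to 8, so 8 affirmative votes are needed; 8 voted in favor. Satisfied.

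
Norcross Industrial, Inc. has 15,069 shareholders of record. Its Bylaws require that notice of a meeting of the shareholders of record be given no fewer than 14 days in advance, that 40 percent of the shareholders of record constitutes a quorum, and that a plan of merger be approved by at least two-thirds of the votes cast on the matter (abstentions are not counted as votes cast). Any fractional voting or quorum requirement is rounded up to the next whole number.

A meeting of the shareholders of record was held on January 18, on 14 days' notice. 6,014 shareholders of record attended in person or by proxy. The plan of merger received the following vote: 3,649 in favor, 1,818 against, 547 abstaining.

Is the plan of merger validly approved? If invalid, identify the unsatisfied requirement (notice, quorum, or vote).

Invalid — quorum requirement not satisfied.

Notice: 14 days given; 14 required. Satisfied.
Quorum: 40% of 15,069 = 6,027.60, rounded up to 6,028; 6,014 present. Not satisfied.
Vote: requires two-thirds of the votes cast (6,014 − 547 abstaining = 5,467); 2/3 of 5467 = 3644.67, rounded up to 3645, so 3,645 needed; 3,649 in favor. Satisfied.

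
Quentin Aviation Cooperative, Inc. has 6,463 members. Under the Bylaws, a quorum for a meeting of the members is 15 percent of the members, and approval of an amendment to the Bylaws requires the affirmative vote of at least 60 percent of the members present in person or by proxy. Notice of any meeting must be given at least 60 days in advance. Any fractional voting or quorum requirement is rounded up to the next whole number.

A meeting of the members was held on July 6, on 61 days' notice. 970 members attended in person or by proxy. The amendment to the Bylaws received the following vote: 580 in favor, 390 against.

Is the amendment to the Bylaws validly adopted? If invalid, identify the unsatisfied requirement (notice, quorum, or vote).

Invalid — vote requirement not satisfied.

Notice: 61 days given; 60 required. Satisfied.
Quorum: 15% of 6,463 = 969.45, rounded up to 970; 970 present. Satisfied.
Vote: requires three-fifths of those present (970); 3/5 of 970 = 582, so 582 needed; 580 in favor. Not satisfied.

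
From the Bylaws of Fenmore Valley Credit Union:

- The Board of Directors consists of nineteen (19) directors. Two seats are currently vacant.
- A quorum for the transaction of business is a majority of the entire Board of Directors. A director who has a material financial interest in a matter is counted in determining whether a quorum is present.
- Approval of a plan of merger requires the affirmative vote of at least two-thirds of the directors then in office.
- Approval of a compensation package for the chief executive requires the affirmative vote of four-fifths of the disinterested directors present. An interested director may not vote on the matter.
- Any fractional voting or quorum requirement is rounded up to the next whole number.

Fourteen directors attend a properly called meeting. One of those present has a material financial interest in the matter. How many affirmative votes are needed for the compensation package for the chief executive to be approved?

The compensation package for the chief executive requires four-fifths of the disinterested directors present (14 − 1 = 13).
4/5 of 13 = 10.40, rounded up to 11.

11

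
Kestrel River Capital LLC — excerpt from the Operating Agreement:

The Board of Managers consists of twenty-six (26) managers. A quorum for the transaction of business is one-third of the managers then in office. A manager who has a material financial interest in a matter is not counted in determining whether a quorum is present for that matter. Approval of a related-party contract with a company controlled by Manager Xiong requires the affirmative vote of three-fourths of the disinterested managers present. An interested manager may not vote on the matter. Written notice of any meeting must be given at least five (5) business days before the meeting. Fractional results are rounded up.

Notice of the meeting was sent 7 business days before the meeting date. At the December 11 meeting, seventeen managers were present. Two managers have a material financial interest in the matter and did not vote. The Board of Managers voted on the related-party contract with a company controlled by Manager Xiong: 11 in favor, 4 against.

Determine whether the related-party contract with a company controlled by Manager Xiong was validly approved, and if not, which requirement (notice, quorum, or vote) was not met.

Invalid — vote requirement not satisfied.

Notice: 7 business days given; 5 required (7 ≥ 5). Satisfied.
Quorum: 17 present, but the 2 interested managers do not count, leaving 15. Quorum is 9. Satisfied.
Vote: the related-party contract with a company controlled by Manager Xiong requires three-fourths of the disinterested managers present (17 − 2 = 15). 3/4 of 15 = 11.25, rounded up to 12, so 12 affirmative votes are needed; 11 voted in favor. Not satisfied.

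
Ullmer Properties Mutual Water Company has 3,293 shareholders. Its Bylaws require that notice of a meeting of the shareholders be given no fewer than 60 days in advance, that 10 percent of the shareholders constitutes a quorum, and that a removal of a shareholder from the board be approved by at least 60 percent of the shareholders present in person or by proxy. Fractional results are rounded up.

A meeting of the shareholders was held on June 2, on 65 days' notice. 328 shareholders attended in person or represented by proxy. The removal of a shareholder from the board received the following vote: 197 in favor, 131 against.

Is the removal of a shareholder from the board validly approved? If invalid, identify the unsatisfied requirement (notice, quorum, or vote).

Invalid — quorum requirement not satisfied.

Notice: 65 days given; 60 required. Satisfied.
Quorum: 10% of 3,293 = 329.30, rounded up to 330; 328 present. Not satisfied.
Vote: requires three-fifths of those present (328); 3/5 of 328 = 196.80, rounded up to 197, so 197 needed; 197 in favor. Satisfied.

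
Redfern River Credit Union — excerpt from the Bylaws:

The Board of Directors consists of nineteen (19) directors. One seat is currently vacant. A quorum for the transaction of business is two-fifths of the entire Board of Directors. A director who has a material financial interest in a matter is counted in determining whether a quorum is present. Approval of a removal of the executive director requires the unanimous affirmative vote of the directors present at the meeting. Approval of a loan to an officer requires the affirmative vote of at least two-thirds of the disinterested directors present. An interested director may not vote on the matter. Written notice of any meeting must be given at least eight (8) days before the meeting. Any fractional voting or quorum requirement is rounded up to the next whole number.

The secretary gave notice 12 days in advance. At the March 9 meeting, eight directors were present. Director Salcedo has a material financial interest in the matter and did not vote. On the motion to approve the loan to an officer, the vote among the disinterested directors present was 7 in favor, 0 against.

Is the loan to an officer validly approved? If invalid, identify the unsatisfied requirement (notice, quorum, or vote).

Valid — all requirements satisfied.

Notice: 12 days given; 8 required (12 ≥ 8). Satisfied.
Quorum: 8 present (interested directors count toward quorum); quorum is 8. Satisfied.
Vote: the loan to an officer requires two-thirds of the disinterested directors present (8 − 1 = 7). 2/3 of 7 = 4.67, rounded up to 5, so 5 affirmative votes are needed; 7 voted in favor. Satisfied.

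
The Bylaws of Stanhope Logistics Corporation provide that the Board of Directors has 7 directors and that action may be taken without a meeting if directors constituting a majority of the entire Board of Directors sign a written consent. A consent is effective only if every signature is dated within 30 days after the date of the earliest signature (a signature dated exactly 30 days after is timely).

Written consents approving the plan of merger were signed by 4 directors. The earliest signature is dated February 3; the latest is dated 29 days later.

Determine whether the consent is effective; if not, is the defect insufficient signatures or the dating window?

Signatures required: a majority of 7 — a majority of 7 is 4, so 4 needed; 4 signed. Sufficient.
Dating window: the latest signature is 29 days after the earliest; the limit is 30 days. Within the window.

Effective — both the signature and dating-window requirements are satisfied.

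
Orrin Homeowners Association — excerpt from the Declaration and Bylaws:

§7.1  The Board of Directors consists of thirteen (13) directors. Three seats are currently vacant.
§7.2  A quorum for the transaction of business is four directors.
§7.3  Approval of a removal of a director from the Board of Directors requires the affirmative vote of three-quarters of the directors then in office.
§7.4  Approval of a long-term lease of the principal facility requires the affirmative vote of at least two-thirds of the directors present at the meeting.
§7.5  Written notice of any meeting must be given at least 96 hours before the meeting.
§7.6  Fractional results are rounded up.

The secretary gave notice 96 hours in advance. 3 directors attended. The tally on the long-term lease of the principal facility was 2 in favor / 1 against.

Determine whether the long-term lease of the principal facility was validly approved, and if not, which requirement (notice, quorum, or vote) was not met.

Invalid — quorum requirement not satisfied.

Notice: 96 hours given; 96 required (96 ≥ 96). Satisfied.
Quorum: 3 present; quorum is 4. Not satisfied.
Vote: the long-term lease of the principal facility requires two-thirds of the directors present (3). 2/3 of 3 = 2, so 2 affirmative votes are needed; 2 voted in favor. Satisfied. (Moot — without a quorum no business can be validly transacted.)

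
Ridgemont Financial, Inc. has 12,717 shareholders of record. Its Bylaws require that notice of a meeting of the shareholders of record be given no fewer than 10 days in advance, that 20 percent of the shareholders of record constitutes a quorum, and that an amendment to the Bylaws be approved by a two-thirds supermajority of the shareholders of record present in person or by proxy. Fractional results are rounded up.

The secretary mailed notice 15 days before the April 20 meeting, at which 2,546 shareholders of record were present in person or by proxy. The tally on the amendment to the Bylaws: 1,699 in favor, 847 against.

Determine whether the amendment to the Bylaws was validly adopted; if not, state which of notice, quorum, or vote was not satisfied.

Valid — all requirements satisfied.

Notice: 15 days given; 10 required. Satisfied.
Quorum: 20% of 12,717 = 2,543.40, rounded up to 2,544; 2,546 present. Satisfied.
Vote: requires two-thirds of those present (2,546); 2/3 of 2546 = 1697.33, rounded up to 1698, so 1,698 needed; 1,699 in favor. Satisfied.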